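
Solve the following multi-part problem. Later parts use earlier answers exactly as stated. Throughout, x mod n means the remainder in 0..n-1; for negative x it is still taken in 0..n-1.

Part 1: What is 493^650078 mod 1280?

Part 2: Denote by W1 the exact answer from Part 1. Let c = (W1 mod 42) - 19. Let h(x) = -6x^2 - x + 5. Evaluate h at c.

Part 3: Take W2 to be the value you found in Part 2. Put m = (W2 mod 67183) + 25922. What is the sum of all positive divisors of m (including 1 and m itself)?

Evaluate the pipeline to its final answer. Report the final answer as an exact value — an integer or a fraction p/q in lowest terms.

Part 1: squarings mod 1280: 493^1=493, 493^2=1129, 493^4=1041, 493^8=801, 493^16=321, 493^32=641, 493^64=1, 493^128=1, 493^256=1, 493^512=1, 493^1024=1, 493^2048=1, 493^4096=1, 493^8192=1, 493^16384=1, 493^32768=1, 493^65536=1, 493^131072=1, 493^262144=1, 493^524288=1; 493^650078 = 493^2 * 493^4 * 493^8 * 493^16 * 493^64 * 493^256 * 493^512 * 493^2048 * 493^8192 * 493^16384 * 493^32768 * 493^65536 * 493^524288 = 89 (mod 1280); answer 89
Part 2: W1 = 89; c = -14; -6*(-14)^2 - 1*(-14)^1 + 5 = (-1176) + (14) + (5) = -1157; answer -1157
Part 3: W2 = -1157; m = 91948; 91948 = 2^2 * 127 * 181; sigma = (1 + 2 + 4) * (1 + 127) * (1 + 181) = 7 * 128 * 182 = 163072; answer 163072

163072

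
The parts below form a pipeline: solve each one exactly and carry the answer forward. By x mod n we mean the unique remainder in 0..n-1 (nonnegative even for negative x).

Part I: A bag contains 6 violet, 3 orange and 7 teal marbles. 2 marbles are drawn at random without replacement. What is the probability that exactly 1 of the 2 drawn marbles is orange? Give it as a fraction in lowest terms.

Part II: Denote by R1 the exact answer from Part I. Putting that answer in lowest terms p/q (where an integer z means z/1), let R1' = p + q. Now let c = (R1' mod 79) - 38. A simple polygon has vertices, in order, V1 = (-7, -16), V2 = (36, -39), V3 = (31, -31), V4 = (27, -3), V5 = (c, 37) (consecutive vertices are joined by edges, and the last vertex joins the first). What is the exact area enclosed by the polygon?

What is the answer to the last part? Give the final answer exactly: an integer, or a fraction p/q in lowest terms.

2749/2

Part I: total draws C(16,2) = 120; favorable C(3,1)*C(13,1) = 39; P = 13/40; answer 13/40
Part II: R1 = 13/40; threaded value p + q = 53; c = 15; cross terms: (-7*-39 - 36*-16)=849, (36*-31 - 31*-39)=93, (31*-3 - 27*-31)=744, (27*37 - 15*-3)=1044, (15*-16 - -7*37)=19; twice the area = |2749| = 2749; area = 2749/2; answer 2749/2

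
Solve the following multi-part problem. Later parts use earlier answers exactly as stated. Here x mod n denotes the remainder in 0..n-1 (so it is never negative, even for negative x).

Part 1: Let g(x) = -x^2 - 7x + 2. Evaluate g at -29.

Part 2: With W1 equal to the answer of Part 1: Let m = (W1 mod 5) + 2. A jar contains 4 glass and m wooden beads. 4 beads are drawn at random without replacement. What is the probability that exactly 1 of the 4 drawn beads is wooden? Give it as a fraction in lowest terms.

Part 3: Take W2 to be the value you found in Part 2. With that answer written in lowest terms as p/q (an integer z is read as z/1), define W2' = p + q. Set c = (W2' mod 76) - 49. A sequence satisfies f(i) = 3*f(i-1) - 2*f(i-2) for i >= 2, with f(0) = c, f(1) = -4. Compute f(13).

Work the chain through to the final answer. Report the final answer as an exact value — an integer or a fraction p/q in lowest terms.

Part 1: -1*(-29)^2 - 7*(-29)^1 + 2 = (-841) + (203) + (2) = -636; answer -636
Part 2: W1 = -636; m = 6; total draws C(10,4) = 210; favorable C(6,1)*C(4,3) = 24; P = 4/35; answer 4/35
Part 3: W2 = 4/35; threaded value p + q = 39; c = -10; f(2) = 3*(-4) - 2*(-10) = 8; iterating: f(2)=8, f(3)=32, f(4)=80, f(5)=176, f(6)=368, f(7)=752, f(8)=1520, f(9)=3056, f(10)=6128, f(11)=12272, f(12)=24560, f(13)=49136; answer 49136

49136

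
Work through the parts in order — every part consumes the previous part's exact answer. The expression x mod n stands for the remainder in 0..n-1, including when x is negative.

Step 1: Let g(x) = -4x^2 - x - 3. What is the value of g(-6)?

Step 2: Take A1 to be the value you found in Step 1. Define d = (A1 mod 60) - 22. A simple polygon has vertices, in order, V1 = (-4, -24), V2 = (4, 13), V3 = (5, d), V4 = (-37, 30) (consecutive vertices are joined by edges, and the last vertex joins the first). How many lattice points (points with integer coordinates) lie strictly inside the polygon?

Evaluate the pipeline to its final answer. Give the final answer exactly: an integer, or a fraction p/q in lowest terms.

915

Step 1: -4*(-6)^2 - 1*(-6)^1 - 3 = (-144) + (6) + (-3) = -141; answer -141
Step 2: A1 = -141; d = 17; cross terms: (-4*13 - 4*-24)=44, (4*17 - 5*13)=3, (5*30 - -37*17)=779, (-37*-24 - -4*30)=1008; twice the area = |1834| = 1834; area = 917; boundary points = 1 + 1 + 1 + 3 = 6; strictly interior points = area - boundary/2 + 1 = 915; answer 915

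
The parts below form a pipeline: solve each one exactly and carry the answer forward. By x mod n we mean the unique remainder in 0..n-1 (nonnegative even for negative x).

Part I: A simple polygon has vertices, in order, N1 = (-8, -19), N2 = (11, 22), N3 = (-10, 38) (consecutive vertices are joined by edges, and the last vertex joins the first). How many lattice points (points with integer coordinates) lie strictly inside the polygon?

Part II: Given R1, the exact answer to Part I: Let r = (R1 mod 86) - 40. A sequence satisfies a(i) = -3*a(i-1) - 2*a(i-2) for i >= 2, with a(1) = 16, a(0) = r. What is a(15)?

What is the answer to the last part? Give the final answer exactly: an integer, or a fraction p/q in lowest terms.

Part I: cross terms: (-8*22 - 11*-19)=33, (11*38 - -10*22)=638, (-10*-19 - -8*38)=494; twice the area = |1165| = 1165; area = 1165/2; boundary points = 1 + 1 + 1 = 3; strictly interior points = area - boundary/2 + 1 = 582; answer 582
Part II: R1 = 582; r = 26; a(2) = -3*(16) - 2*(26) = -100; iterating: a(2)=-100, a(3)=268, a(4)=-604, a(5)=1276, a(6)=-2620, a(7)=5308, a(8)=-10684, a(9)=21436, a(10)=-42940, a(11)=85948, a(12)=-171964, a(13)=343996, a(14)=-688060, a(15)=1376188; answer 1376188

1376188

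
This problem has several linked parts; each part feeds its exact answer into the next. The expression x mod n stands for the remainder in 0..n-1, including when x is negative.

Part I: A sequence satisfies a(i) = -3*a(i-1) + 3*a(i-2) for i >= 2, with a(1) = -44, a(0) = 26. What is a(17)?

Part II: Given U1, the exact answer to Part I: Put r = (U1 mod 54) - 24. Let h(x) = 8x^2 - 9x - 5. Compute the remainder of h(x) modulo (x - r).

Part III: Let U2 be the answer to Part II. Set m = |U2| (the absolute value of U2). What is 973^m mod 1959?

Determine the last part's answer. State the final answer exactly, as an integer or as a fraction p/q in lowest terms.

Part I: a(2) = -3*(-44) + 3*(26) = 210; iterating: a(2)=210, a(3)=-762, a(4)=2916, a(5)=-11034, a(6)=41850, a(7)=-158652, a(8)=601506, a(9)=-2280474, a(10)=8645940, a(11)=-32779242, a(12)=124275546, a(13)=-471164364, a(14)=1786319730, a(15)=-6772452282, a(16)=25676316036, a(17)=-97346304954; answer -97346304954
Part II: U1 = -97346304954; r = -24; remainder = value at the root: 8*(-24)^2 - 9*(-24)^1 - 5 = (4608) + (216) + (-5) = 4819; answer 4819
Part III: U2 = 4819; m = 4819; squarings mod 1959: 973^1=973, 973^2=532, 973^4=928, 973^8=1183, 973^16=763, 973^32=346, 973^64=217, 973^128=73, 973^256=1411, 973^512=577, 973^1024=1858, 973^2048=406, 973^4096=280; 973^4819 = 973^1 * 973^2 * 973^16 * 973^64 * 973^128 * 973^512 * 973^4096 = 235 (mod 1959); answer 235

235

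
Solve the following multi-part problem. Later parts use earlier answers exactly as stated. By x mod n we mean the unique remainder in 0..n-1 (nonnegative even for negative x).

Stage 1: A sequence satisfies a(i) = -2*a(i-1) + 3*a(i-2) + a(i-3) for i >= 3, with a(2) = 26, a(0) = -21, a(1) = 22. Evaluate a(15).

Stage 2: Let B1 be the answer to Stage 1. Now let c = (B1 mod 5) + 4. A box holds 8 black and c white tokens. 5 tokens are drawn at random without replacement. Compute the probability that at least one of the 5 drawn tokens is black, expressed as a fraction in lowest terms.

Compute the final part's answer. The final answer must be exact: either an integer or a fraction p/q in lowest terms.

Stage 1: a(3) = -2*(26) + 3*(22) + 1*(-21) = -7; iterating: a(3)=-7, a(4)=114, a(5)=-223, a(6)=781, a(7)=-2117, a(8)=6354, a(9)=-18278, a(10)=53501, a(11)=-155482, a(12)=453189, a(13)=-1319323, a(14)=3842731, a(15)=-11190242; answer -11190242
Stage 2: B1 = -11190242; c = 7; total draws C(15,5) = 3003; complement C(7,5) = 21; favorable 3003 - 21 = 2982; P = 142/143; answer 142/143

142/143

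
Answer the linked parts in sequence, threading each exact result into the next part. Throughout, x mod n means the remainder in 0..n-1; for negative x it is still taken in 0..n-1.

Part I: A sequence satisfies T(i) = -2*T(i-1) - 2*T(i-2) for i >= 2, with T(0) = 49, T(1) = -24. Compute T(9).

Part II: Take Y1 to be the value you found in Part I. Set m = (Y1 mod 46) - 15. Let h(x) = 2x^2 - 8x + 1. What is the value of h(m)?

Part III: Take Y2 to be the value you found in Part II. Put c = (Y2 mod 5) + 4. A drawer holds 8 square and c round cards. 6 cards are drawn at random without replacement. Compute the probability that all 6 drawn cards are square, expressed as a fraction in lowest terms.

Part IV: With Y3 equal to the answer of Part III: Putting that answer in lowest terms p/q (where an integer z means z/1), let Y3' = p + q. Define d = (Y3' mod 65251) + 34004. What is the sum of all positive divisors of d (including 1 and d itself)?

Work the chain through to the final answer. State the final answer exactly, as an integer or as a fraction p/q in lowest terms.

120960

Part I: T(2) = -2*(-24) - 2*(49) = -50; iterating: T(2)=-50, T(3)=148, T(4)=-196, T(5)=96, T(6)=200, T(7)=-592, T(8)=784, T(9)=-384; answer -384
Part II: Y1 = -384; m = 15; 2*(15)^2 - 8*(15)^1 + 1 = (450) + (-120) + (1) = 331; answer 331
Part III: Y2 = 331; c = 5; total draws C(13,6) = 1716; favorable C(8,6) = 28; P = 7/429; answer 7/429
Part IV: Y3 = 7/429; threaded value p + q = 436; d = 34440; 34440 = 2^3 * 3 * 5 * 7 * 41; sigma = (1 + 2 + 4 + 8) * (1 + 3) * (1 + 5) * (1 + 7) * (1 + 41) = 15 * 4 * 6 * 8 * 42 = 120960; answer 120960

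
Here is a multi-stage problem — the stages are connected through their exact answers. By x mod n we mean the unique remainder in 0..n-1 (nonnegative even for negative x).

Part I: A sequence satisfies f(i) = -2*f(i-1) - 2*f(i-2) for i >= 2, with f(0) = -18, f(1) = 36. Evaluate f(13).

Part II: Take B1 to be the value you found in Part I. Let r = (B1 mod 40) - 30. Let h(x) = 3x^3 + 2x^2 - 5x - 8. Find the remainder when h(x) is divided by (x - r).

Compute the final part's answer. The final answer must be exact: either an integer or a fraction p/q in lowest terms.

Part I: f(2) = -2*(36) - 2*(-18) = -36; iterating: f(2)=-36, f(3)=0, f(4)=72, f(5)=-144, f(6)=144, f(7)=0, f(8)=-288, f(9)=576, f(10)=-576, f(11)=0, f(12)=1152, f(13)=-2304; answer -2304
Part II: B1 = -2304; r = -14; remainder = value at the root: 3*(-14)^3 + 2*(-14)^2 - 5*(-14)^1 - 8 = (-8232) + (392) + (70) + (-8) = -7778; answer -7778

-7778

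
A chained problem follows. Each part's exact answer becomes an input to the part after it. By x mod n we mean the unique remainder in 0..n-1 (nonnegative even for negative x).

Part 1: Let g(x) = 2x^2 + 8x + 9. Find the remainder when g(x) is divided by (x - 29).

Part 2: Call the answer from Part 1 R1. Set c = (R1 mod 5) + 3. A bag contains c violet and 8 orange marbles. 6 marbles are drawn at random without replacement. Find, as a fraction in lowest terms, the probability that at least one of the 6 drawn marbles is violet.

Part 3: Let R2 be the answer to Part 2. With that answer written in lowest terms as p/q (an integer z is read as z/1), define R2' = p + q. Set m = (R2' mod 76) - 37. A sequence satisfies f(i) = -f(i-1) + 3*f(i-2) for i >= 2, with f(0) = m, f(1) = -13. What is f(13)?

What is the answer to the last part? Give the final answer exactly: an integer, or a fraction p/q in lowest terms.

Part 1: remainder = value at the root: 2*(29)^2 + 8*(29)^1 + 9 = (1682) + (232) + (9) = 1923; answer 1923
Part 2: R1 = 1923; c = 6; total draws C(14,6) = 3003; complement C(8,6) = 28; favorable 3003 - 28 = 2975; P = 425/429; answer 425/429
Part 3: R2 = 425/429; threaded value p + q = 854; m = -19; f(2) = -1*(-13) + 3*(-19) = -44; iterating: f(2)=-44, f(3)=5, f(4)=-137, f(5)=152, f(6)=-563, f(7)=1019, f(8)=-2708, f(9)=5765, f(10)=-13889, f(11)=31184, f(12)=-72851, f(13)=166403; answer 166403

166403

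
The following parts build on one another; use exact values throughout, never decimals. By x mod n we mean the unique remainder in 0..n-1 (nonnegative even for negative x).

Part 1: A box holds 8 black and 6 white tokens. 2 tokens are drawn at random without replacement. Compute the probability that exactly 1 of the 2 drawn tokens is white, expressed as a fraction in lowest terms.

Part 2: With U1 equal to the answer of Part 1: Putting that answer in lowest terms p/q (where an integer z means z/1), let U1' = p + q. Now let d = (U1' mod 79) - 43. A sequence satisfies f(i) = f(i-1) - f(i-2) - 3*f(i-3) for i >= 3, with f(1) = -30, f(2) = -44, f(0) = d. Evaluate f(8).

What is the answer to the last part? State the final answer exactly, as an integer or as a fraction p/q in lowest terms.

-1271

Part 1: total draws C(14,2) = 91; favorable C(6,1)*C(8,1) = 48; P = 48/91; answer 48/91
Part 2: U1 = 48/91; threaded value p + q = 139; d = 17; f(3) = 1*(-44) - 1*(-30) - 3*(17) = -65; iterating: f(3)=-65, f(4)=69, f(5)=266, f(6)=392, f(7)=-81, f(8)=-1271; answer -1271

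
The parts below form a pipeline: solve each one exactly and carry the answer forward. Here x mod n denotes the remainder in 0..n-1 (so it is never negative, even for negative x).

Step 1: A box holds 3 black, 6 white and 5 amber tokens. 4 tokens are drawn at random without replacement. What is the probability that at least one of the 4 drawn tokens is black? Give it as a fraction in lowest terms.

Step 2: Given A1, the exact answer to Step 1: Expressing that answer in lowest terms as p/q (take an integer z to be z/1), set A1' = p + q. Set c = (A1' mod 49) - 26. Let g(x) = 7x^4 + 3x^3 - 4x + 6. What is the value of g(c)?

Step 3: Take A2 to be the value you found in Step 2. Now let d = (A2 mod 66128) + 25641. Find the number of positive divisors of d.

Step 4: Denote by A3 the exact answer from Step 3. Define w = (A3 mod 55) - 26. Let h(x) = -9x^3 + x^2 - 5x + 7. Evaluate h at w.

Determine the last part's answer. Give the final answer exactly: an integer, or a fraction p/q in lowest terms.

96433

Step 1: total draws C(14,4) = 1001; complement C(11,4) = 330; favorable 1001 - 330 = 671; P = 61/91; answer 61/91
Step 2: A1 = 61/91; threaded value p + q = 152; c = -21; 7*(-21)^4 + 3*(-21)^3 - 4*(-21)^1 + 6 = (1361367) + (-27783) + (84) + (6) = 1333674; answer 1333674
Step 3: A2 = 1333674; d = 36755; 36755 = 5 * 7351; number of divisors = (1+1) * (1+1) = 4; answer 4
Step 4: A3 = 4; w = -22; -9*(-22)^3 + 1*(-22)^2 - 5*(-22)^1 + 7 = (95832) + (484) + (110) + (7) = 96433; answer 96433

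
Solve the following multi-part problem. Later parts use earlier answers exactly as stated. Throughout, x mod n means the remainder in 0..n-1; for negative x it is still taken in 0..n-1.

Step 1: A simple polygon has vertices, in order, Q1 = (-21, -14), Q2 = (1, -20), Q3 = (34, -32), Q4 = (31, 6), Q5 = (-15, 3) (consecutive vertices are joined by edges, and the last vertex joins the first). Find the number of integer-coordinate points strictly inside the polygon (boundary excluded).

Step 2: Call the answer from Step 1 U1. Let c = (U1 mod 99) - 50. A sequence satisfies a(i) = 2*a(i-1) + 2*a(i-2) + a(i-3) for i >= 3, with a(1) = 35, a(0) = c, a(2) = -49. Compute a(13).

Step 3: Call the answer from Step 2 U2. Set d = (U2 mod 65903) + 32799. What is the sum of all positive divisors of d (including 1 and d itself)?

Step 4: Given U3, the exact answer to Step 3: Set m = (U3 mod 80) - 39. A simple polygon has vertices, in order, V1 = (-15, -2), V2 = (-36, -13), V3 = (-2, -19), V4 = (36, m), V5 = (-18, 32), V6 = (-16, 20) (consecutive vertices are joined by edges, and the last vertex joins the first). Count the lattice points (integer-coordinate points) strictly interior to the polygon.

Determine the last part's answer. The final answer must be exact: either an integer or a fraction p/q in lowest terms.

1235

Step 1: cross terms: (-21*-20 - 1*-14)=434, (1*-32 - 34*-20)=648, (34*6 - 31*-32)=1196, (31*3 - -15*6)=183, (-15*-14 - -21*3)=273; twice the area = |2734| = 2734; area = 1367; boundary points = 2 + 3 + 1 + 1 + 1 = 8; strictly interior points = area - boundary/2 + 1 = 1364; answer 1364
Step 2: U1 = 1364; c = 27; a(3) = 2*(-49) + 2*(35) + 1*(27) = -1; iterating: a(3)=-1, a(4)=-65, a(5)=-181, a(6)=-493, a(7)=-1413, a(8)=-3993, a(9)=-11305, a(10)=-32009, a(11)=-90621, a(12)=-256565, a(13)=-726381; answer -726381
Step 3: U2 = -726381; d = 97254; 97254 = 2 * 3^3 * 1801; sigma = (1 + 2) * (1 + 3 + 9 + 27) * (1 + 1801) = 3 * 40 * 1802 = 216240; answer 216240
Step 4: U3 = 216240; m = -39; cross terms: (-15*-13 - -36*-2)=123, (-36*-19 - -2*-13)=658, (-2*-39 - 36*-19)=762, (36*32 - -18*-39)=450, (-18*20 - -16*32)=152, (-16*-2 - -15*20)=332; twice the area = |2477| = 2477; area = 2477/2; boundary points = 1 + 2 + 2 + 1 + 2 + 1 = 9; strictly interior points = area - boundary/2 + 1 = 1235; answer 1235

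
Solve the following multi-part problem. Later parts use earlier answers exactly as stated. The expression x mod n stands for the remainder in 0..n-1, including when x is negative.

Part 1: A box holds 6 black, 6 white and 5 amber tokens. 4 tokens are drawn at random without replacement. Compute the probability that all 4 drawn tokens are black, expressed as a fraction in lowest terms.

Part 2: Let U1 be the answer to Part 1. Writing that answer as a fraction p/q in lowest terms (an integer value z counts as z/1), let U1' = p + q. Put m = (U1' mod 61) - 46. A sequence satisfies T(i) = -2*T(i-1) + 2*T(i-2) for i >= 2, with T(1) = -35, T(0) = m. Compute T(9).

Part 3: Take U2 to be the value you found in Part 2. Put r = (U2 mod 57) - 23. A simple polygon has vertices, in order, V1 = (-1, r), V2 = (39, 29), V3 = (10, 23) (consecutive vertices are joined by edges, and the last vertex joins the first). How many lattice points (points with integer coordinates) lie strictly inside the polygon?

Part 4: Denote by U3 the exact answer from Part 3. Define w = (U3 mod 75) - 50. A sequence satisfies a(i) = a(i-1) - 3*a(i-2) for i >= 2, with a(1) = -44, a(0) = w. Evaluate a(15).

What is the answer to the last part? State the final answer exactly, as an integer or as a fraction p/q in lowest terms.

16963

Part 1: total draws C(17,4) = 2380; favorable C(6,4) = 15; P = 3/476; answer 3/476
Part 2: U1 = 3/476; threaded value p + q = 479; m = 6; T(2) = -2*(-35) + 2*(6) = 82; iterating: T(2)=82, T(3)=-234, T(4)=632, T(5)=-1732, T(6)=4728, T(7)=-12920, T(8)=35296, T(9)=-96432; answer -96432
Part 3: U2 = -96432; r = -11; cross terms: (-1*29 - 39*-11)=400, (39*23 - 10*29)=607, (10*-11 - -1*23)=-87; twice the area = |920| = 920; area = 460; boundary points = 40 + 1 + 1 = 42; strictly interior points = area - boundary/2 + 1 = 440; answer 440
Part 4: U3 = 440; w = 15; a(2) = 1*(-44) - 3*(15) = -89; iterating: a(2)=-89, a(3)=43, a(4)=310, a(5)=181, a(6)=-749, a(7)=-1292, a(8)=955, a(9)=4831, a(10)=1966, a(11)=-12527, a(12)=-18425, a(13)=19156, a(14)=74431, a(15)=16963; answer 16963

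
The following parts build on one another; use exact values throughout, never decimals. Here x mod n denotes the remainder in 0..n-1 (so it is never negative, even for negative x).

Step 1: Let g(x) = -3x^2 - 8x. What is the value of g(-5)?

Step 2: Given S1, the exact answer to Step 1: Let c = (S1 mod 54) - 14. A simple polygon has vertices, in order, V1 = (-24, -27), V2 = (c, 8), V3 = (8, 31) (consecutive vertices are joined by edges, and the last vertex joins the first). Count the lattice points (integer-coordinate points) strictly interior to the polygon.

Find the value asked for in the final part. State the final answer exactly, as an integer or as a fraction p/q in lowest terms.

280

Step 1: -3*(-5)^2 - 8*(-5)^1 = (-75) + (40) = -35; answer -35
Step 2: S1 = -35; c = 5; cross terms: (-24*8 - 5*-27)=-57, (5*31 - 8*8)=91, (8*-27 - -24*31)=528; twice the area = |562| = 562; area = 281; boundary points = 1 + 1 + 2 = 4; strictly interior points = area - boundary/2 + 1 = 280; answer 280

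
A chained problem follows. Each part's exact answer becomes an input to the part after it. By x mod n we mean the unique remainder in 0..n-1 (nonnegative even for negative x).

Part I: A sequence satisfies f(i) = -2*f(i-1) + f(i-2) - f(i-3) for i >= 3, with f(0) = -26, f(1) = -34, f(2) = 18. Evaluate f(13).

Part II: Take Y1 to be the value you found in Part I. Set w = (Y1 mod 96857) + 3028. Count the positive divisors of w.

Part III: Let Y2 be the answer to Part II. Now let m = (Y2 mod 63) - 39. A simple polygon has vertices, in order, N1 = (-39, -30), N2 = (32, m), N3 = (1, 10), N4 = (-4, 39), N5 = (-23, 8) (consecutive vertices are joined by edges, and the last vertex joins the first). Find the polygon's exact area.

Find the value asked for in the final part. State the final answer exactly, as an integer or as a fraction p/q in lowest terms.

Part I: f(3) = -2*(18) + 1*(-34) - 1*(-26) = -44; iterating: f(3)=-44, f(4)=140, f(5)=-342, f(6)=868, f(7)=-2218, f(8)=5646, f(9)=-14378, f(10)=36620, f(11)=-93264, f(12)=237526, f(13)=-604936; answer -604936
Part II: Y1 = -604936; w = 76091; 76091 is prime, so its only divisors are 1 and 76091; count = 2; answer 2
Part III: Y2 = 2; m = -37; cross terms: (-39*-37 - 32*-30)=2403, (32*10 - 1*-37)=357, (1*39 - -4*10)=79, (-4*8 - -23*39)=865, (-23*-30 - -39*8)=1002; twice the area = |4706| = 4706; area = 2353; answer 2353

2353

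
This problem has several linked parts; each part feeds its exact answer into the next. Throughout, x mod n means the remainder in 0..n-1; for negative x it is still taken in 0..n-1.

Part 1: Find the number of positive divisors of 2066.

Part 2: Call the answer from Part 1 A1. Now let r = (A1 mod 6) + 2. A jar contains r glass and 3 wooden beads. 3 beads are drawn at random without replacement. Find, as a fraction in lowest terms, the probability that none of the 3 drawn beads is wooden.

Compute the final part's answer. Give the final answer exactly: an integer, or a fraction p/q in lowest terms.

Part 1: 2066 = 2 * 1033; number of divisors = (1+1) * (1+1) = 4; answer 4
Part 2: A1 = 4; r = 6; total draws C(9,3) = 84; favorable C(6,3) = 20; P = 5/21; answer 5/21

5/21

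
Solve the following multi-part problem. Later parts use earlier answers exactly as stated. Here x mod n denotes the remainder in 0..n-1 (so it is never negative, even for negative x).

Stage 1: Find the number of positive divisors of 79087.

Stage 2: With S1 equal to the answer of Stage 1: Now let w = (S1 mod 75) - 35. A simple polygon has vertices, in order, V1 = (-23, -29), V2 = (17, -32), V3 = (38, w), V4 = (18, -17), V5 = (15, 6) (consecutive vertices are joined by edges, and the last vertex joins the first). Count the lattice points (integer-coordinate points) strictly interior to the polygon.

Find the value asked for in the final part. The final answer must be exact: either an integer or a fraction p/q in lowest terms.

Stage 1: 79087 is prime, so its only divisors are 1 and 79087; count = 2; answer 2
Stage 2: S1 = 2; w = -33; cross terms: (-23*-32 - 17*-29)=1229, (17*-33 - 38*-32)=655, (38*-17 - 18*-33)=-52, (18*6 - 15*-17)=363, (15*-29 - -23*6)=-297; twice the area = |1898| = 1898; area = 949; boundary points = 1 + 1 + 4 + 1 + 1 = 8; strictly interior points = area - boundary/2 + 1 = 946; answer 946

946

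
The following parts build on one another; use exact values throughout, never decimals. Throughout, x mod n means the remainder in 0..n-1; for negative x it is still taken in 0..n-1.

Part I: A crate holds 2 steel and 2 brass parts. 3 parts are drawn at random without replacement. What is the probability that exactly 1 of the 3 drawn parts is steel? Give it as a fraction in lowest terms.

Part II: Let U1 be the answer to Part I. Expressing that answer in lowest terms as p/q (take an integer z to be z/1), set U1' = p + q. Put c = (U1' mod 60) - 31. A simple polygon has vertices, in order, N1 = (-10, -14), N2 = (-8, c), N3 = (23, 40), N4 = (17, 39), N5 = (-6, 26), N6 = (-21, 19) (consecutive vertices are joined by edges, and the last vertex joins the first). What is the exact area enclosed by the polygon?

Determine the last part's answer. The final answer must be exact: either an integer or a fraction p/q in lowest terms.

2301/2

Part I: total draws C(4,3) = 4; favorable C(2,1)*C(2,2) = 2; P = 1/2; answer 1/2
Part II: U1 = 1/2; threaded value p + q = 3; c = -28; cross terms: (-10*-28 - -8*-14)=168, (-8*40 - 23*-28)=324, (23*39 - 17*40)=217, (17*26 - -6*39)=676, (-6*19 - -21*26)=432, (-21*-14 - -10*19)=484; twice the area = |2301| = 2301; area = 2301/2; answer 2301/2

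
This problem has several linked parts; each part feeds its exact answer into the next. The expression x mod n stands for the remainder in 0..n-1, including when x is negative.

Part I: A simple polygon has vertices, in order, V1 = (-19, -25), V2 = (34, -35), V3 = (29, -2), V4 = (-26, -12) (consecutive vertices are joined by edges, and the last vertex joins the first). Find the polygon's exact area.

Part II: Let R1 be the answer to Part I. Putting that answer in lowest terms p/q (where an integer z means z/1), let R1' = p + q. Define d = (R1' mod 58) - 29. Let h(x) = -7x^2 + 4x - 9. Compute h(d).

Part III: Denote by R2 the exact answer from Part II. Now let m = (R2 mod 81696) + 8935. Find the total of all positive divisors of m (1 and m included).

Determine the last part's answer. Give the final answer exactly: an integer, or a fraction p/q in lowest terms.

135744

Part I: cross terms: (-19*-35 - 34*-25)=1515, (34*-2 - 29*-35)=947, (29*-12 - -26*-2)=-400, (-26*-25 - -19*-12)=422; twice the area = |2484| = 2484; area = 1242; answer 1242
Part II: R1 = 1242; threaded value p + q = 1243; d = -4; -7*(-4)^2 + 4*(-4)^1 - 9 = (-112) + (-16) + (-9) = -137; answer -137
Part III: R2 = -137; m = 90494; 90494 = 2 * 45247; sigma = (1 + 2) * (1 + 45247) = 3 * 45248 = 135744; answer 135744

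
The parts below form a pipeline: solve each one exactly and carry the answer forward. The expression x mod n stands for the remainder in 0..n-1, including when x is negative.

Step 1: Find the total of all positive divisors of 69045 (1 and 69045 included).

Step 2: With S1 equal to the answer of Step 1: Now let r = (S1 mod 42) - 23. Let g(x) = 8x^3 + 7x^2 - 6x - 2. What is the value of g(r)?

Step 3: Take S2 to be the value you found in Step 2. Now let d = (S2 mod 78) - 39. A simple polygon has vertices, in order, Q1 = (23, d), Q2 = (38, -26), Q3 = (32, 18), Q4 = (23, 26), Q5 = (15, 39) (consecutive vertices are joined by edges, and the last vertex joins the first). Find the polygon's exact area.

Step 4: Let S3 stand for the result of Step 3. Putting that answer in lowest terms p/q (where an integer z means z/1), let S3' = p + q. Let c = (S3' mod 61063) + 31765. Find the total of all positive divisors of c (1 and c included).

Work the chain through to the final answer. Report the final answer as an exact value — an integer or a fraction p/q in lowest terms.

Step 1: 69045 = 3 * 5 * 4603; sigma = (1 + 3) * (1 + 5) * (1 + 4603) = 4 * 6 * 4604 = 110496; answer 110496
Step 2: S1 = 110496; r = 13; 8*(13)^3 + 7*(13)^2 - 6*(13)^1 - 2 = (17576) + (1183) + (-78) + (-2) = 18679; answer 18679
Step 3: S2 = 18679; d = -2; cross terms: (23*-26 - 38*-2)=-522, (38*18 - 32*-26)=1516, (32*26 - 23*18)=418, (23*39 - 15*26)=507, (15*-2 - 23*39)=-927; twice the area = |992| = 992; area = 496; answer 496
Step 4: S3 = 496; threaded value p + q = 497; c = 32262; 32262 = 2 * 3 * 19 * 283; sigma = (1 + 2) * (1 + 3) * (1 + 19) * (1 + 283) = 3 * 4 * 20 * 284 = 68160; answer 68160

68160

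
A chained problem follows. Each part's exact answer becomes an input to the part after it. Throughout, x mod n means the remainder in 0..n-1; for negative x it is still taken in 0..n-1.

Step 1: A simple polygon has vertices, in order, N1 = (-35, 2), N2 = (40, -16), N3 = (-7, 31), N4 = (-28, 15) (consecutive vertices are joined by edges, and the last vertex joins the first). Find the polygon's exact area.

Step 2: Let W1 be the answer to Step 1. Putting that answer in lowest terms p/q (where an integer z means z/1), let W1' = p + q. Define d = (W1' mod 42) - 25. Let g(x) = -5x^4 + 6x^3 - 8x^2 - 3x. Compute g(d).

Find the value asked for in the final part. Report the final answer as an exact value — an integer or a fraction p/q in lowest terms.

Step 1: cross terms: (-35*-16 - 40*2)=480, (40*31 - -7*-16)=1128, (-7*15 - -28*31)=763, (-28*2 - -35*15)=469; twice the area = |2840| = 2840; area = 1420; answer 1420
Step 2: W1 = 1420; threaded value p + q = 1421; d = 10; -5*(10)^4 + 6*(10)^3 - 8*(10)^2 - 3*(10)^1 = (-50000) + (6000) + (-800) + (-30) = -44830; answer -44830

-44830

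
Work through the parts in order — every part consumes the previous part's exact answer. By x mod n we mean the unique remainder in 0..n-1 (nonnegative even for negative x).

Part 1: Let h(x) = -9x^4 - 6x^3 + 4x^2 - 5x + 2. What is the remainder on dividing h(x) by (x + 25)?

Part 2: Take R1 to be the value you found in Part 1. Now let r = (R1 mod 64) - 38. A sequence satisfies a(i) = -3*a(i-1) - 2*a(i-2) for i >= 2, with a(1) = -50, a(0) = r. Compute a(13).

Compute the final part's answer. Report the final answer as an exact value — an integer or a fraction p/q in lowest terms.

Part 1: remainder = value at the root: -9*(-25)^4 - 6*(-25)^3 + 4*(-25)^2 - 5*(-25)^1 + 2 = (-3515625) + (93750) + (2500) + (125) + (2) = -3419248; answer -3419248
Part 2: R1 = -3419248; r = -22; a(2) = -3*(-50) - 2*(-22) = 194; iterating: a(2)=194, a(3)=-482, a(4)=1058, a(5)=-2210, a(6)=4514, a(7)=-9122, a(8)=18338, a(9)=-36770, a(10)=73634, a(11)=-147362, a(12)=294818, a(13)=-589730; answer -589730

-589730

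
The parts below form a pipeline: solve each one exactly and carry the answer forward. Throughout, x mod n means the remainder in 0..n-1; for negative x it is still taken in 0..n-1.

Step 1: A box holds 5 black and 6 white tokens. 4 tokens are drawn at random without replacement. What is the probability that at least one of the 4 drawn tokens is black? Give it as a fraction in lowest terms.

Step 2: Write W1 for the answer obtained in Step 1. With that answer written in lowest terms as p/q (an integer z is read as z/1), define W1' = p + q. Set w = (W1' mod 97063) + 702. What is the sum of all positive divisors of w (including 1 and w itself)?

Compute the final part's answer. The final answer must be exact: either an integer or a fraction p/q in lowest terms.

Step 1: total draws C(11,4) = 330; complement C(6,4) = 15; favorable 330 - 15 = 315; P = 21/22; answer 21/22
Step 2: W1 = 21/22; threaded value p + q = 43; w = 745; 745 = 5 * 149; sigma = (1 + 5) * (1 + 149) = 6 * 150 = 900; answer 900

900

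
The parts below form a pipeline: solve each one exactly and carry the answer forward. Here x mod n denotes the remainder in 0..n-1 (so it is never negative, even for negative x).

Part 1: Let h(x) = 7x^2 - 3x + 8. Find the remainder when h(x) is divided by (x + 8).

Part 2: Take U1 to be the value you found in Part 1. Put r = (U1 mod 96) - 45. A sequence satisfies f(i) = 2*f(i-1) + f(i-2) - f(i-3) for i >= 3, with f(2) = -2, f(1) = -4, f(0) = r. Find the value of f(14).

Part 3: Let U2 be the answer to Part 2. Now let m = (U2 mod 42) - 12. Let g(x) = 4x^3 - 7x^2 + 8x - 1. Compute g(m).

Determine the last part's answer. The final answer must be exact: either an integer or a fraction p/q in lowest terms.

Part 1: remainder = value at the root: 7*(-8)^2 - 3*(-8)^1 + 8 = (448) + (24) + (8) = 480; answer 480
Part 2: U1 = 480; r = -45; f(3) = 2*(-2) + 1*(-4) - 1*(-45) = 37; iterating: f(3)=37, f(4)=76, f(5)=191, f(6)=421, f(7)=957, f(8)=2144, f(9)=4824, f(10)=10835, f(11)=24350, f(12)=54711, f(13)=122937, f(14)=276235; answer 276235
Part 3: U2 = 276235; m = -11; 4*(-11)^3 - 7*(-11)^2 + 8*(-11)^1 - 1 = (-5324) + (-847) + (-88) + (-1) = -6260; answer -6260

-6260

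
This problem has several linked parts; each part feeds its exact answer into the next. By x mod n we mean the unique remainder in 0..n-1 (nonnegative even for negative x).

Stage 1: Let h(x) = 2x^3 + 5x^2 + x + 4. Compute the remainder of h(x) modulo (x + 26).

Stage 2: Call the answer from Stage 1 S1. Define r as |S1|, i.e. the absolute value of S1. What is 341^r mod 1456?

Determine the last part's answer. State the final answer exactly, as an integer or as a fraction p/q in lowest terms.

Stage 1: remainder = value at the root: 2*(-26)^3 + 5*(-26)^2 + 1*(-26)^1 + 4 = (-35152) + (3380) + (-26) + (4) = -31794; answer -31794
Stage 2: S1 = -31794; r = 31794; squarings mod 1456: 341^1=341, 341^2=1257, 341^4=289, 341^8=529, 341^16=289, 341^32=529, 341^64=289, 341^128=529, 341^256=289, 341^512=529, 341^1024=289, 341^2048=529, 341^4096=289, 341^8192=529, 341^16384=289; 341^31794 = 341^2 * 341^16 * 341^32 * 341^1024 * 341^2048 * 341^4096 * 341^8192 * 341^16384 = 729 (mod 1456); answer 729

729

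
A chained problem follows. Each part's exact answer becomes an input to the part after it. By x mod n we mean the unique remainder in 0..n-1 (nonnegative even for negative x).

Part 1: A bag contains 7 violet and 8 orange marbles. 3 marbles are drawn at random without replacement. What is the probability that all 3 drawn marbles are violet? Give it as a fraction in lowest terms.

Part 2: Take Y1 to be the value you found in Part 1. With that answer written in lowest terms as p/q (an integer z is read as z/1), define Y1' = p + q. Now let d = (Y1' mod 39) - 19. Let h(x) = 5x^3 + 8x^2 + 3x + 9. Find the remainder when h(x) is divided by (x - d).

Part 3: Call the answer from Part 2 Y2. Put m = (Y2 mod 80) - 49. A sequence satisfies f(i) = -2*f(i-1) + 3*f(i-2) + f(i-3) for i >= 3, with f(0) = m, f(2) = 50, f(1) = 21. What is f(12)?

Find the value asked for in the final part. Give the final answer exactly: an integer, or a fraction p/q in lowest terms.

Part 1: total draws C(15,3) = 455; favorable C(7,3) = 35; P = 1/13; answer 1/13
Part 2: Y1 = 1/13; threaded value p + q = 14; d = -5; remainder = value at the root: 5*(-5)^3 + 8*(-5)^2 + 3*(-5)^1 + 9 = (-625) + (200) + (-15) + (9) = -431; answer -431
Part 3: Y2 = -431; m = 0; f(3) = -2*(50) + 3*(21) + 1*(0) = -37; iterating: f(3)=-37, f(4)=245, f(5)=-551, f(6)=1800, f(7)=-5008, f(8)=14865, f(9)=-42954, f(10)=125495, f(11)=-364987, f(12)=1063505; answer 1063505

1063505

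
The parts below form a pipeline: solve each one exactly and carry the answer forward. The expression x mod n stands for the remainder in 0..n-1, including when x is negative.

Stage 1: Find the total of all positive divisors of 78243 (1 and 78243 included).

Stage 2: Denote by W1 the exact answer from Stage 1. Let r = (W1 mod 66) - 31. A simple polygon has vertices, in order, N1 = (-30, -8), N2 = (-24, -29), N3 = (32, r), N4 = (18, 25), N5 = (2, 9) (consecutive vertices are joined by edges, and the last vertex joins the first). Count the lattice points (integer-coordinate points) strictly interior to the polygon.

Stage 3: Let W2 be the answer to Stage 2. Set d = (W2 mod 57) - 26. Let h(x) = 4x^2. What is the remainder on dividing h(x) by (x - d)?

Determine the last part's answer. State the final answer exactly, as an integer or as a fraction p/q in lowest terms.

256

Stage 1: 78243 = 3 * 11 * 2371; sigma = (1 + 3) * (1 + 11) * (1 + 2371) = 4 * 12 * 2372 = 113856; answer 113856
Stage 2: W1 = 113856; r = -25; cross terms: (-30*-29 - -24*-8)=678, (-24*-25 - 32*-29)=1528, (32*25 - 18*-25)=1250, (18*9 - 2*25)=112, (2*-8 - -30*9)=254; twice the area = |3822| = 3822; area = 1911; boundary points = 3 + 4 + 2 + 16 + 1 = 26; strictly interior points = area - boundary/2 + 1 = 1899; answer 1899
Stage 3: W2 = 1899; d = -8; remainder = value at the root: 4*(-8)^2 = (256) = 256; answer 256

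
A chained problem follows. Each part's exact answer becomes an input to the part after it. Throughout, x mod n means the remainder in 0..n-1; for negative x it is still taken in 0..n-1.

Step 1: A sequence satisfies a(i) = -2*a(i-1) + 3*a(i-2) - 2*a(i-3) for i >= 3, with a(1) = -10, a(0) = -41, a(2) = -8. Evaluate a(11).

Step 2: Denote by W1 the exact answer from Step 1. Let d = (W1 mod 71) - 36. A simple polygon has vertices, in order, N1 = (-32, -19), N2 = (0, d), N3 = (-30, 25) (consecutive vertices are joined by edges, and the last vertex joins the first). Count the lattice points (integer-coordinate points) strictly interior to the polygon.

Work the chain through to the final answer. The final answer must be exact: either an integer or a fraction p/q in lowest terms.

Step 1: a(3) = -2*(-8) + 3*(-10) - 2*(-41) = 68; iterating: a(3)=68, a(4)=-140, a(5)=500, a(6)=-1556, a(7)=4892, a(8)=-15452, a(9)=48692, a(10)=-153524, a(11)=484028; answer 484028
Step 2: W1 = 484028; d = -15; cross terms: (-32*-15 - 0*-19)=480, (0*25 - -30*-15)=-450, (-30*-19 - -32*25)=1370; twice the area = |1400| = 1400; area = 700; boundary points = 4 + 10 + 2 = 16; strictly interior points = area - boundary/2 + 1 = 693; answer 693

693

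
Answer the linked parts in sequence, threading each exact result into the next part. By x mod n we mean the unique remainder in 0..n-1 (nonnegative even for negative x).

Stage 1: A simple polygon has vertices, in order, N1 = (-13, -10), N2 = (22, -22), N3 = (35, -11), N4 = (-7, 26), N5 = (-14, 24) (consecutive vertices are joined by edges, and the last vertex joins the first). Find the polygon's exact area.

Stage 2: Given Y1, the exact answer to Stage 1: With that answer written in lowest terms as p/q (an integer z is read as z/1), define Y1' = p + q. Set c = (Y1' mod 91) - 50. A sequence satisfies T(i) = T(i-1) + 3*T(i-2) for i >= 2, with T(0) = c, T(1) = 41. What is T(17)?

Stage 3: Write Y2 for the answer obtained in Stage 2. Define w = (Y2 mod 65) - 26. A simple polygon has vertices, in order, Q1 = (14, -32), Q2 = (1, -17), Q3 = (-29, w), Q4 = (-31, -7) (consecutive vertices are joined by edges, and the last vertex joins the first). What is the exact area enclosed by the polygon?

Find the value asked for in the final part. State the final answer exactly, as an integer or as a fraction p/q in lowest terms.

537

Stage 1: cross terms: (-13*-22 - 22*-10)=506, (22*-11 - 35*-22)=528, (35*26 - -7*-11)=833, (-7*24 - -14*26)=196, (-14*-10 - -13*24)=452; twice the area = |2515| = 2515; area = 2515/2; answer 2515/2
Stage 2: Y1 = 2515/2; threaded value p + q = 2517; c = 10; T(2) = 1*(41) + 3*(10) = 71; iterating: T(2)=71, T(3)=194, T(4)=407, T(5)=989, T(6)=2210, T(7)=5177, T(8)=11807, T(9)=27338, T(10)=62759, T(11)=144773, T(12)=333050, T(13)=767369, T(14)=1766519, T(15)=4068626, T(16)=9368183, T(17)=21574061; answer 21574061
Stage 3: Y2 = 21574061; w = 15; cross terms: (14*-17 - 1*-32)=-206, (1*15 - -29*-17)=-478, (-29*-7 - -31*15)=668, (-31*-32 - 14*-7)=1090; twice the area = |1074| = 1074; area = 537; answer 537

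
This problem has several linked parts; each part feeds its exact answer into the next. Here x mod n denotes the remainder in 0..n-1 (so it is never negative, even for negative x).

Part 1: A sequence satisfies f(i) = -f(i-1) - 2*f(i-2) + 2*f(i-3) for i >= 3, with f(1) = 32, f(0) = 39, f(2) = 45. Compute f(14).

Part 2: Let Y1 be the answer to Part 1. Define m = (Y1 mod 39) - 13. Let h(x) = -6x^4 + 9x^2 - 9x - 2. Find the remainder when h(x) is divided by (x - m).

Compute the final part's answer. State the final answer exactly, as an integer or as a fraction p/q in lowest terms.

Part 1: f(3) = -1*(45) - 2*(32) + 2*(39) = -31; iterating: f(3)=-31, f(4)=5, f(5)=147, f(6)=-219, f(7)=-65, f(8)=797, f(9)=-1105, f(10)=-619, f(11)=4423, f(12)=-5395, f(13)=-4689, f(14)=24325; answer 24325
Part 2: Y1 = 24325; m = 15; remainder = value at the root: -6*(15)^4 + 9*(15)^2 - 9*(15)^1 - 2 = (-303750) + (2025) + (-135) + (-2) = -301862; answer -301862

-301862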